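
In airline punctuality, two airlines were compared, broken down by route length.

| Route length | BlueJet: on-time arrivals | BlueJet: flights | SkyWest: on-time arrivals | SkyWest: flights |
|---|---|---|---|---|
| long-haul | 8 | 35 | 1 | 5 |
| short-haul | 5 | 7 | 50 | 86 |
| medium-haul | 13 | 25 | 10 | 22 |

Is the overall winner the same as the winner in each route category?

No

Long-haul: BlueJet 8/35 = 22.9%, SkyWest 1/5 = 20.0% → BlueJet
Short-haul: BlueJet 5/7 = 71.4%, SkyWest 50/86 = 58.1% → BlueJet
Medium-haul: BlueJet 13/25 = 52.0%, SkyWest 10/22 = 45.5% → BlueJet
Overall: BlueJet 26/67 = 38.8%, SkyWest 61/113 = 54.0% → SkyWest
BlueJet wins each route group but SkyWest wins overall — the comparison reverses. BlueJet's flights skew toward long-haul, which has a lower base rate.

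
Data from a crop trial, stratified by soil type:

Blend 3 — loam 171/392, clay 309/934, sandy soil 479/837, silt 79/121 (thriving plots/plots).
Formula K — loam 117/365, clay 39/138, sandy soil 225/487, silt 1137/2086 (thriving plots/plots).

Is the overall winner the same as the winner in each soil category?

Loam: Blend 3 171/392 = 43.6%, Formula K 117/365 = 32.1% → Blend 3
Clay: Blend 3 309/934 = 33.1%, Formula K 39/138 = 28.3% → Blend 3
Sandy soil: Blend 3 479/837 = 57.2%, Formula K 225/487 = 46.2% → Blend 3
Silt: Blend 3 79/121 = 65.3%, Formula K 1137/2086 = 54.5% → Blend 3
Overall: Blend 3 1038/2284 = 45.4%, Formula K 1518/3076 = 49.3% → Formula K
Blend 3 wins each soil group but Formula K wins overall — the comparison reverses. Blend 3's plots skew toward clay, which has a lower base rate.

No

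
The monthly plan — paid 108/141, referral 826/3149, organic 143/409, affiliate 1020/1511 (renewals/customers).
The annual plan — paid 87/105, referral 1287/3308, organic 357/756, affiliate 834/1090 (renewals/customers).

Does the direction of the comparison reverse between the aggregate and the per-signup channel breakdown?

No

Paid: the monthly plan 108/141 = 76.6%, the annual plan 87/105 = 82.9% → the annual plan
Referral: the monthly plan 826/3149 = 26.2%, the annual plan 1287/3308 = 38.9% → the annual plan
Organic: the monthly plan 143/409 = 35.0%, the annual plan 357/756 = 47.2% → the annual plan
Affiliate: the monthly plan 1020/1511 = 67.5%, the annual plan 834/1090 = 76.5% → the annual plan
Overall: the monthly plan 2097/5210 = 40.2%, the annual plan 2565/5259 = 48.8% → the annual plan
The annual plan wins overall and in every signup group — no reversal.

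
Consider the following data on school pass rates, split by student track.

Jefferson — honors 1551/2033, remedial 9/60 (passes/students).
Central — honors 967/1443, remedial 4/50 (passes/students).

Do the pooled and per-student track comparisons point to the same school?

Yes

Honors: Jefferson 1551/2033 = 76.3%, Central 967/1443 = 67.0% → Jefferson
Remedial: Jefferson 9/60 = 15.0%, Central 4/50 = 8.0% → Jefferson
Overall: Jefferson 1560/2093 = 74.5%, Central 971/1493 = 65.0% → Jefferson
Jefferson wins overall and in every student group — no reversal.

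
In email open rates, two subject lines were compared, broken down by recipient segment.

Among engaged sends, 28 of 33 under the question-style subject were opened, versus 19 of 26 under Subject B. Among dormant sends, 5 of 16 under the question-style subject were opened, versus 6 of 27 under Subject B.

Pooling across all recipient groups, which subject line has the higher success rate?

the question-style subject

Engaged: the question-style subject 28/33 = 84.8%, Subject B 19/26 = 73.1% → the question-style subject
Dormant: the question-style subject 5/16 = 31.2%, Subject B 6/27 = 22.2% → the question-style subject
Overall: the question-style subject 33/49 = 67.3%, Subject B 25/53 = 47.2% → the question-style subject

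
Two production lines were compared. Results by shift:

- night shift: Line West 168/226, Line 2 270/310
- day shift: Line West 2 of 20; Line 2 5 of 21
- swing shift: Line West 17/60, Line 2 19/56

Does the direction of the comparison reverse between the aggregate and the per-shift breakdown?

Night shift: Line West 168/226 = 74.3%, Line 2 270/310 = 87.1% → Line 2
Day shift: Line West 2/20 = 10.0%, Line 2 5/21 = 23.8% → Line 2
Swing shift: Line West 17/60 = 28.3%, Line 2 19/56 = 33.9% → Line 2
Overall: Line West 187/306 = 61.1%, Line 2 294/387 = 76.0% → Line 2
Line 2 wins overall and in every shift group — no reversal.

No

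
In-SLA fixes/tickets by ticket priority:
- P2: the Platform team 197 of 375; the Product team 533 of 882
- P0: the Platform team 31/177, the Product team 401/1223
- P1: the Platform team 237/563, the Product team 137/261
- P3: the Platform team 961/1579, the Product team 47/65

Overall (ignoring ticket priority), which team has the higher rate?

P2: the Platform team 197/375 = 52.5%, the Product team 533/882 = 60.4% → the Product team
P0: the Platform team 31/177 = 17.5%, the Product team 401/1223 = 32.8% → the Product team
P1: the Platform team 237/563 = 42.1%, the Product team 137/261 = 52.5% → the Product team
P3: the Platform team 961/1579 = 60.9%, the Product team 47/65 = 72.3% → the Product team
Overall: the Platform team 1426/2694 = 52.9%, the Product team 1118/2431 = 46.0% → the Platform team
(The Product team wins every ticket group but the Platform team wins overall — the Product team's tickets skew toward the low-rate P0 group.)

the Platform team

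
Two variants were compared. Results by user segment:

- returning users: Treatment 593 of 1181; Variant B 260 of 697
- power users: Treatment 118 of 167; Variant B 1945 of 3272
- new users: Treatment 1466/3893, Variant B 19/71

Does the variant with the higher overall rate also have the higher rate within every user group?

No

Returning users: Treatment 593/1181 = 50.2%, Variant B 260/697 = 37.3% → Treatment
Power users: Treatment 118/167 = 70.7%, Variant B 1945/3272 = 59.4% → Treatment
New users: Treatment 1466/3893 = 37.7%, Variant B 19/71 = 26.8% → Treatment
Overall: Treatment 2177/5241 = 41.5%, Variant B 2224/4040 = 55.0% → Variant B
Treatment wins each user group but Variant B wins overall — the comparison reverses. Treatment's views skew toward new users, which has a lower base rate.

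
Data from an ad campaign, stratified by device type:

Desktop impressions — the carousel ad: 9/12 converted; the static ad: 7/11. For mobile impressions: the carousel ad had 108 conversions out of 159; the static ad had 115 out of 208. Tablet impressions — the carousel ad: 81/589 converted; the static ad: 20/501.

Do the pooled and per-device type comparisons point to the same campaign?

Yes

Desktop: the carousel ad 9/12 = 75.0%, the static ad 7/11 = 63.6% → the carousel ad
Mobile: the carousel ad 108/159 = 67.9%, the static ad 115/208 = 55.3% → the carousel ad
Tablet: the carousel ad 81/589 = 13.8%, the static ad 20/501 = 4.0% → the carousel ad
Overall: the carousel ad 198/760 = 26.1%, the static ad 142/720 = 19.7% → the carousel ad
The carousel ad wins overall and in every device group — no reversal.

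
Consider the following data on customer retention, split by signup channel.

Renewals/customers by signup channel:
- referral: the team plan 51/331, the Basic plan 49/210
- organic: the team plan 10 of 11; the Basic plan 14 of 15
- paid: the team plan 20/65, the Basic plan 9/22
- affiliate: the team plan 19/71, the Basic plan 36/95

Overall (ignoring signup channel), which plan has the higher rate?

the Basic plan

Referral: the team plan 51/331 = 15.4%, the Basic plan 49/210 = 23.3% → the Basic plan
Organic: the team plan 10/11 = 90.9%, the Basic plan 14/15 = 93.3% → the Basic plan
Paid: the team plan 20/65 = 30.8%, the Basic plan 9/22 = 40.9% → the Basic plan
Affiliate: the team plan 19/71 = 26.8%, the Basic plan 36/95 = 37.9% → the Basic plan
Overall: the team plan 100/478 = 20.9%, the Basic plan 108/342 = 31.6% → the Basic plan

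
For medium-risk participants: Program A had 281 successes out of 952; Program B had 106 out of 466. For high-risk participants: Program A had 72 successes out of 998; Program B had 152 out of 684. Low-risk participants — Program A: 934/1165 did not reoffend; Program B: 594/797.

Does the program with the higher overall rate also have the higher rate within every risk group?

Medium-risk: Program A 281/952 = 29.5%, Program B 106/466 = 22.7% → Program A
High-risk: Program A 72/998 = 7.2%, Program B 152/684 = 22.2% → Program B
Low-risk: Program A 934/1165 = 80.2%, Program B 594/797 = 74.5% → Program A
Overall: Program A 1287/3115 = 41.3%, Program B 852/1947 = 43.8% → Program B
Neither sweeps: Program A wins 2 of 3 groups, Program B wins 1. Program B wins overall but not every group — no Simpson reversal.

No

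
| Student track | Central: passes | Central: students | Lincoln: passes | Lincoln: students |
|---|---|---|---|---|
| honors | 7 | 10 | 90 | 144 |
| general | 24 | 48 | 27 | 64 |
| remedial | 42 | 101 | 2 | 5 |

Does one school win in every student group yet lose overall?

Yes

Honors: Central 7/10 = 70.0%, Lincoln 90/144 = 62.5% → Central
General: Central 24/48 = 50.0%, Lincoln 27/64 = 42.2% → Central
Remedial: Central 42/101 = 41.6%, Lincoln 2/5 = 40.0% → Central
Overall: Central 73/159 = 45.9%, Lincoln 119/213 = 55.9% → Lincoln
Central wins each student group but Lincoln wins overall — the comparison reverses. Central's students skew toward remedial, which has a lower base rate.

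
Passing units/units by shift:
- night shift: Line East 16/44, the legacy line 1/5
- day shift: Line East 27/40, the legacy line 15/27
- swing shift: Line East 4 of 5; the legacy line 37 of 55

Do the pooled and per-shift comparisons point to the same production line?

Night shift: Line East 16/44 = 36.4%, the legacy line 1/5 = 20.0% → Line East
Day shift: Line East 27/40 = 67.5%, the legacy line 15/27 = 55.6% → Line East
Swing shift: Line East 4/5 = 80.0%, the legacy line 37/55 = 67.3% → Line East
Overall: Line East 47/89 = 52.8%, the legacy line 53/87 = 60.9% → the legacy line
Line East wins each shift group but the legacy line wins overall — the comparison reverses. Line East's units skew toward night shift, which has a lower base rate.

No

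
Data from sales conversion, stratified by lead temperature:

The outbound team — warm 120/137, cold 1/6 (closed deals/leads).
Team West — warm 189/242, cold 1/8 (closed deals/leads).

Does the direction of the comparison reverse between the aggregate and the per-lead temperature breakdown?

Warm: the outbound team 120/137 = 87.6%, Team West 189/242 = 78.1% → the outbound team
Cold: the outbound team 1/6 = 16.7%, Team West 1/8 = 12.5% → the outbound team
Overall: the outbound team 121/143 = 84.6%, Team West 190/250 = 76.0% → the outbound team
The outbound team wins overall and in every lead group — no reversal.

No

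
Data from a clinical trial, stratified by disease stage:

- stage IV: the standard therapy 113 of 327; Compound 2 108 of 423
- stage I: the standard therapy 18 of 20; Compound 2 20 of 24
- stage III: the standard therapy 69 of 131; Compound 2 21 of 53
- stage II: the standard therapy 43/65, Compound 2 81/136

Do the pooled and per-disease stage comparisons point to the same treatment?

Stage IV: the standard therapy 113/327 = 34.6%, Compound 2 108/423 = 25.5% → the standard therapy
Stage I: the standard therapy 18/20 = 90.0%, Compound 2 20/24 = 83.3% → the standard therapy
Stage III: the standard therapy 69/131 = 52.7%, Compound 2 21/53 = 39.6% → the standard therapy
Stage II: the standard therapy 43/65 = 66.2%, Compound 2 81/136 = 59.6% → the standard therapy
Overall: the standard therapy 243/543 = 44.8%, Compound 2 230/636 = 36.2% → the standard therapy
The standard therapy wins overall and in every disease group — no reversal.

Yes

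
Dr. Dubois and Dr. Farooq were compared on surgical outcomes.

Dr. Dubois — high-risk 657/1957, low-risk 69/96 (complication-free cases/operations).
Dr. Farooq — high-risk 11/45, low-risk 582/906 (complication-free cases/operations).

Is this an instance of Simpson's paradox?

High-risk: Dr. Dubois 657/1957 = 33.6%, Dr. Farooq 11/45 = 24.4% → Dr. Dubois
Low-risk: Dr. Dubois 69/96 = 71.9%, Dr. Farooq 582/906 = 64.2% → Dr. Dubois
Overall: Dr. Dubois 726/2053 = 35.4%, Dr. Farooq 593/951 = 62.4% → Dr. Farooq
Dr. Dubois wins each patient risk group but Dr. Farooq wins overall — the comparison reverses. Dr. Dubois's operations skew toward high-risk, which has a lower base rate.

Yes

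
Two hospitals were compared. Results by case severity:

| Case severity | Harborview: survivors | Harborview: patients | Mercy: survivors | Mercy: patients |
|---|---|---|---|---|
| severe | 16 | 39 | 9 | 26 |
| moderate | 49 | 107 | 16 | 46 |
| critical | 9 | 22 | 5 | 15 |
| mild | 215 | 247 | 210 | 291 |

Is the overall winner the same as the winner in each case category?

Yes

Severe: Harborview 16/39 = 41.0%, Mercy 9/26 = 34.6% → Harborview
Moderate: Harborview 49/107 = 45.8%, Mercy 16/46 = 34.8% → Harborview
Critical: Harborview 9/22 = 40.9%, Mercy 5/15 = 33.3% → Harborview
Mild: Harborview 215/247 = 87.0%, Mercy 210/291 = 72.2% → Harborview
Overall: Harborview 289/415 = 69.6%, Mercy 240/378 = 63.5% → Harborview
Harborview wins overall and in every case group — no reversal.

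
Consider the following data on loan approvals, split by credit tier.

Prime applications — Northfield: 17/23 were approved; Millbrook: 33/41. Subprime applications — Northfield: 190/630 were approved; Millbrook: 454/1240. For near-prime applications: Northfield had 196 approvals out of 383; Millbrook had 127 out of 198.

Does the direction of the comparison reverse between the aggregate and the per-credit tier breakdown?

No

Prime: Northfield 17/23 = 73.9%, Millbrook 33/41 = 80.5% → Millbrook
Subprime: Northfield 190/630 = 30.2%, Millbrook 454/1240 = 36.6% → Millbrook
Near-prime: Northfield 196/383 = 51.2%, Millbrook 127/198 = 64.1% → Millbrook
Overall: Northfield 403/1036 = 38.9%, Millbrook 614/1479 = 41.5% → Millbrook
Millbrook wins overall and in every credit group — no reversal.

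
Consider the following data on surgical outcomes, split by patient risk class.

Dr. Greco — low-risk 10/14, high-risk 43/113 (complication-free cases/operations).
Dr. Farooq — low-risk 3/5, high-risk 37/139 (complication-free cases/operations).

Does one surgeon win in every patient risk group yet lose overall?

No

Low-risk: Dr. Greco 10/14 = 71.4%, Dr. Farooq 3/5 = 60.0% → Dr. Greco
High-risk: Dr. Greco 43/113 = 38.1%, Dr. Farooq 37/139 = 26.6% → Dr. Greco
Overall: Dr. Greco 53/127 = 41.7%, Dr. Farooq 40/144 = 27.8% → Dr. Greco
Dr. Greco wins overall and in every patient risk group — no reversal.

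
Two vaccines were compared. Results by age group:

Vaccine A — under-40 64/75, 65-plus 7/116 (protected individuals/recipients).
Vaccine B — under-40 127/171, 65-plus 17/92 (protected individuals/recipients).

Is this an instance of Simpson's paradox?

No

Under-40: Vaccine A 64/75 = 85.3%, Vaccine B 127/171 = 74.3% → Vaccine A
65-plus: Vaccine A 7/116 = 6.0%, Vaccine B 17/92 = 18.5% → Vaccine B
Overall: Vaccine A 71/191 = 37.2%, Vaccine B 144/263 = 54.8% → Vaccine B
Neither sweeps: Vaccine A wins 1 of 2 groups, Vaccine B wins 1. Vaccine B wins overall but not every group — no Simpson reversal.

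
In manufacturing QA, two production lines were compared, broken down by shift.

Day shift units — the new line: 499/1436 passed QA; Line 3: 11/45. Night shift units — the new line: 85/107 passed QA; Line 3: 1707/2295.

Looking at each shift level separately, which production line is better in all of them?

the new line

Day shift: the new line 499/1436 = 34.7%, Line 3 11/45 = 24.4% → the new line
Night shift: the new line 85/107 = 79.4%, Line 3 1707/2295 = 74.4% → the new line
The new line has the higher rate in both groups.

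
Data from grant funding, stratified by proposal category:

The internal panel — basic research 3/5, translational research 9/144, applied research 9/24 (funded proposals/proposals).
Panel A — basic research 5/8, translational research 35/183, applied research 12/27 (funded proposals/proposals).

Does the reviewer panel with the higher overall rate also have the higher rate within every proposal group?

Basic research: the internal panel 3/5 = 60.0%, Panel A 5/8 = 62.5% → Panel A
Translational research: the internal panel 9/144 = 6.2%, Panel A 35/183 = 19.1% → Panel A
Applied research: the internal panel 9/24 = 37.5%, Panel A 12/27 = 44.4% → Panel A
Overall: the internal panel 21/173 = 12.1%, Panel A 52/218 = 23.9% → Panel A
Panel A wins overall and in every proposal group — no reversal.

Yes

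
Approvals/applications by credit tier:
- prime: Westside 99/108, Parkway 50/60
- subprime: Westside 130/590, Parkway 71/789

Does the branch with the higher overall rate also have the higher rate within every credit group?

Yes

Prime: Westside 99/108 = 91.7%, Parkway 50/60 = 83.3% → Westside
Subprime: Westside 130/590 = 22.0%, Parkway 71/789 = 9.0% → Westside
Overall: Westside 229/698 = 32.8%, Parkway 121/849 = 14.3% → Westside
Westside wins overall and in every credit group — no reversal.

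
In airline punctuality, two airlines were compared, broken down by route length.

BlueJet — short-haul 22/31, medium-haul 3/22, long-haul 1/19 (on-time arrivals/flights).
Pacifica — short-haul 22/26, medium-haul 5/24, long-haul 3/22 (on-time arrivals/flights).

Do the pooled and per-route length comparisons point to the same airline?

Short-haul: BlueJet 22/31 = 71.0%, Pacifica 22/26 = 84.6% → Pacifica
Medium-haul: BlueJet 3/22 = 13.6%, Pacifica 5/24 = 20.8% → Pacifica
Long-haul: BlueJet 1/19 = 5.3%, Pacifica 3/22 = 13.6% → Pacifica
Overall: BlueJet 26/72 = 36.1%, Pacifica 30/72 = 41.7% → Pacifica
Pacifica wins overall and in every route group — no reversal.

Yes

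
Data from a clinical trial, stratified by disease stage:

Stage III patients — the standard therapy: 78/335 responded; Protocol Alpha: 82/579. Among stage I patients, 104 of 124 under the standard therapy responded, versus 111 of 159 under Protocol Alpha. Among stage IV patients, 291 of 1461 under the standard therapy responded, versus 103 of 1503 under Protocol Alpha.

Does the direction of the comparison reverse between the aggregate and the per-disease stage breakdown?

No

Stage III: the standard therapy 78/335 = 23.3%, Protocol Alpha 82/579 = 14.2% → the standard therapy
Stage I: the standard therapy 104/124 = 83.9%, Protocol Alpha 111/159 = 69.8% → the standard therapy
Stage IV: the standard therapy 291/1461 = 19.9%, Protocol Alpha 103/1503 = 6.9% → the standard therapy
Overall: the standard therapy 473/1920 = 24.6%, Protocol Alpha 296/2241 = 13.2% → the standard therapy
The standard therapy wins overall and in every disease group — no reversal.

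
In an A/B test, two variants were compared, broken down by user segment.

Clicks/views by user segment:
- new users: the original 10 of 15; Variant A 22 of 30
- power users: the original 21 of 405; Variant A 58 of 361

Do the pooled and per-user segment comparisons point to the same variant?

Yes

New users: the original 10/15 = 66.7%, Variant A 22/30 = 73.3% → Variant A
Power users: the original 21/405 = 5.2%, Variant A 58/361 = 16.1% → Variant A
Overall: the original 31/420 = 7.4%, Variant A 80/391 = 20.5% → Variant A
Variant A wins overall and in every user group — no reversal.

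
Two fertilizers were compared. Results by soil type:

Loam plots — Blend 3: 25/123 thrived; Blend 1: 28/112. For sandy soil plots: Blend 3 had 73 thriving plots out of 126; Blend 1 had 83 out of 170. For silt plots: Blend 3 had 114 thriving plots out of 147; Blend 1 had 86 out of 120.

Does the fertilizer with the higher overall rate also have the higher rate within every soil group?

Loam: Blend 3 25/123 = 20.3%, Blend 1 28/112 = 25.0% → Blend 1
Sandy soil: Blend 3 73/126 = 57.9%, Blend 1 83/170 = 48.8% → Blend 3
Silt: Blend 3 114/147 = 77.6%, Blend 1 86/120 = 71.7% → Blend 3
Overall: Blend 3 212/396 = 53.5%, Blend 1 197/402 = 49.0% → Blend 3
Neither sweeps: Blend 3 wins 2 of 3 groups, Blend 1 wins 1. Blend 3 wins overall but not every group — no Simpson reversal.

No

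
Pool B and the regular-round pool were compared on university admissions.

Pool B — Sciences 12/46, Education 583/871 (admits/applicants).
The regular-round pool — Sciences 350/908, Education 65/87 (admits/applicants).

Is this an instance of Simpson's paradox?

Yes

Sciences: Pool B 12/46 = 26.1%, the regular-round pool 350/908 = 38.5% → the regular-round pool
Education: Pool B 583/871 = 66.9%, the regular-round pool 65/87 = 74.7% → the regular-round pool
Overall: Pool B 595/917 = 64.9%, the regular-round pool 415/995 = 41.7% → Pool B
The regular-round pool wins each department group but Pool B wins overall — the comparison reverses. The regular-round pool's applicants skew toward Sciences, which has a lower base rate.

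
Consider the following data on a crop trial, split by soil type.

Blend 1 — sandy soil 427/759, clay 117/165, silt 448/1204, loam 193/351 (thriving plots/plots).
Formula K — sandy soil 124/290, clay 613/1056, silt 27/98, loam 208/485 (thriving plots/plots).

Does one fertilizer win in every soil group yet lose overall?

Sandy soil: Blend 1 427/759 = 56.3%, Formula K 124/290 = 42.8% → Blend 1
Clay: Blend 1 117/165 = 70.9%, Formula K 613/1056 = 58.0% → Blend 1
Silt: Blend 1 448/1204 = 37.2%, Formula K 27/98 = 27.6% → Blend 1
Loam: Blend 1 193/351 = 55.0%, Formula K 208/485 = 42.9% → Blend 1
Overall: Blend 1 1185/2479 = 47.8%, Formula K 972/1929 = 50.4% → Formula K
Blend 1 wins each soil group but Formula K wins overall — the comparison reverses. Blend 1's plots skew toward silt, which has a lower base rate.

Yes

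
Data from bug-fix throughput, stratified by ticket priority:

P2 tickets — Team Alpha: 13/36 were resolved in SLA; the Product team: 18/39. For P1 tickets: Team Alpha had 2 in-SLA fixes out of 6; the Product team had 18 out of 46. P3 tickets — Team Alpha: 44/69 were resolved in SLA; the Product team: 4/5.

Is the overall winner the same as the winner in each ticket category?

P2: Team Alpha 13/36 = 36.1%, the Product team 18/39 = 46.2% → the Product team
P1: Team Alpha 2/6 = 33.3%, the Product team 18/46 = 39.1% → the Product team
P3: Team Alpha 44/69 = 63.8%, the Product team 4/5 = 80.0% → the Product team
Overall: Team Alpha 59/111 = 53.2%, the Product team 40/90 = 44.4% → Team Alpha
The Product team wins each ticket group but Team Alpha wins overall — the comparison reverses. The Product team's tickets skew toward P1, which has a lower base rate.

No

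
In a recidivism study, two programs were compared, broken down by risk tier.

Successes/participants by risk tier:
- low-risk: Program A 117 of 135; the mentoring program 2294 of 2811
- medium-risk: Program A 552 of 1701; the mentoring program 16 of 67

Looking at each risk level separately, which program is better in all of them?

Low-risk: Program A 117/135 = 86.7%, the mentoring program 2294/2811 = 81.6% → Program A
Medium-risk: Program A 552/1701 = 32.5%, the mentoring program 16/67 = 23.9% → Program A
Program A has the higher rate in both groups.

Program A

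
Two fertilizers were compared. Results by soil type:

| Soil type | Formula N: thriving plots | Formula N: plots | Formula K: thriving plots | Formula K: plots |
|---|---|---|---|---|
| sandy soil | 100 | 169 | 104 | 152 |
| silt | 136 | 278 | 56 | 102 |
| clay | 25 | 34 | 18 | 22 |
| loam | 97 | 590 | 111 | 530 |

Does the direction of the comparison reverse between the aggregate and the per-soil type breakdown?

Sandy soil: Formula N 100/169 = 59.2%, Formula K 104/152 = 68.4% → Formula K
Silt: Formula N 136/278 = 48.9%, Formula K 56/102 = 54.9% → Formula K
Clay: Formula N 25/34 = 73.5%, Formula K 18/22 = 81.8% → Formula K
Loam: Formula N 97/590 = 16.4%, Formula K 111/530 = 20.9% → Formula K
Overall: Formula N 358/1071 = 33.4%, Formula K 289/806 = 35.9% → Formula K
Formula K wins overall and in every soil group — no reversal.

No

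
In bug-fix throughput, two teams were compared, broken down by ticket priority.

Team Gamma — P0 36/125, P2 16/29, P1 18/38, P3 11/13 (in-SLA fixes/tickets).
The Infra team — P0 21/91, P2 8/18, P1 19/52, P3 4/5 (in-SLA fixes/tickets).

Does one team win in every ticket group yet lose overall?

No

P0: Team Gamma 36/125 = 28.8%, the Infra team 21/91 = 23.1% → Team Gamma
P2: Team Gamma 16/29 = 55.2%, the Infra team 8/18 = 44.4% → Team Gamma
P1: Team Gamma 18/38 = 47.4%, the Infra team 19/52 = 36.5% → Team Gamma
P3: Team Gamma 11/13 = 84.6%, the Infra team 4/5 = 80.0% → Team Gamma
Overall: Team Gamma 81/205 = 39.5%, the Infra team 52/166 = 31.3% → Team Gamma
Team Gamma wins overall and in every ticket group — no reversal.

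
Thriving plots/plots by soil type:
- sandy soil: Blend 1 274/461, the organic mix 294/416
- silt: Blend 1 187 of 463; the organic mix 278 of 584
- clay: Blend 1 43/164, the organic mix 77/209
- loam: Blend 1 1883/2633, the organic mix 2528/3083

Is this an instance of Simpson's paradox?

No

Sandy soil: Blend 1 274/461 = 59.4%, the organic mix 294/416 = 70.7% → the organic mix
Silt: Blend 1 187/463 = 40.4%, the organic mix 278/584 = 47.6% → the organic mix
Clay: Blend 1 43/164 = 26.2%, the organic mix 77/209 = 36.8% → the organic mix
Loam: Blend 1 1883/2633 = 71.5%, the organic mix 2528/3083 = 82.0% → the organic mix
Overall: Blend 1 2387/3721 = 64.1%, the organic mix 3177/4292 = 74.0% → the organic mix
The organic mix wins overall and in every soil group — no reversal.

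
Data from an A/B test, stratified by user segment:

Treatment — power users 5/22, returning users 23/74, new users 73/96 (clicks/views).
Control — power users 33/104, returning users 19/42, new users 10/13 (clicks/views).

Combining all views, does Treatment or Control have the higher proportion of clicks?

Power users: Treatment 5/22 = 22.7%, Control 33/104 = 31.7% → Control
Returning users: Treatment 23/74 = 31.1%, Control 19/42 = 45.2% → Control
New users: Treatment 73/96 = 76.0%, Control 10/13 = 76.9% → Control
Overall: Treatment 101/192 = 52.6%, Control 62/159 = 39.0% → Treatment
(Control wins every user group but Treatment wins overall — Control's views skew toward the low-rate power users group.)

Treatment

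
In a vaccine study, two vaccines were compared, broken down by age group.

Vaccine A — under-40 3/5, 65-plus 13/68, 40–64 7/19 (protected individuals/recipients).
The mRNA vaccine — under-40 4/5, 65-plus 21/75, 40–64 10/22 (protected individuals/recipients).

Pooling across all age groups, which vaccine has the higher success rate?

Under-40: Vaccine A 3/5 = 60.0%, the mRNA vaccine 4/5 = 80.0% → the mRNA vaccine
65-plus: Vaccine A 13/68 = 19.1%, the mRNA vaccine 21/75 = 28.0% → the mRNA vaccine
40–64: Vaccine A 7/19 = 36.8%, the mRNA vaccine 10/22 = 45.5% → the mRNA vaccine
Overall: Vaccine A 23/92 = 25.0%, the mRNA vaccine 35/102 = 34.3% → the mRNA vaccine

the mRNA vaccine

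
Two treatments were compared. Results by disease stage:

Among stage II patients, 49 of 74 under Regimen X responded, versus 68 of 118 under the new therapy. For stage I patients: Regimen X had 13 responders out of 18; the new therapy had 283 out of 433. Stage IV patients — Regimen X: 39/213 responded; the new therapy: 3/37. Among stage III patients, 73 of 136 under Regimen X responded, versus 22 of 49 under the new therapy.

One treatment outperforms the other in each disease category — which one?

Stage II: Regimen X 49/74 = 66.2%, the new therapy 68/118 = 57.6% → Regimen X
Stage I: Regimen X 13/18 = 72.2%, the new therapy 283/433 = 65.4% → Regimen X
Stage IV: Regimen X 39/213 = 18.3%, the new therapy 3/37 = 8.1% → Regimen X
Stage III: Regimen X 73/136 = 53.7%, the new therapy 22/49 = 44.9% → Regimen X
Regimen X has the higher rate in all 4 groups.

Regimen X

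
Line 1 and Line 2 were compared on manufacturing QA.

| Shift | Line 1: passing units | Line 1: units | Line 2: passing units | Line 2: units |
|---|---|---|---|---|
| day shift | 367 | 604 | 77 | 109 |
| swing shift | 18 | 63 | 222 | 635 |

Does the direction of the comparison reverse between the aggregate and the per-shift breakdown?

Day shift: Line 1 367/604 = 60.8%, Line 2 77/109 = 70.6% → Line 2
Swing shift: Line 1 18/63 = 28.6%, Line 2 222/635 = 35.0% → Line 2
Overall: Line 1 385/667 = 57.7%, Line 2 299/744 = 40.2% → Line 1
Line 2 wins each shift group but Line 1 wins overall — the comparison reverses. Line 2's units skew toward swing shift, which has a lower base rate.

Yes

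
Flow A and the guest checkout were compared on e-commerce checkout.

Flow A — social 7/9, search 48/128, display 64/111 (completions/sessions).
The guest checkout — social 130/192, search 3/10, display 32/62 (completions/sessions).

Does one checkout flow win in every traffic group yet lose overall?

Social: Flow A 7/9 = 77.8%, the guest checkout 130/192 = 67.7% → Flow A
Search: Flow A 48/128 = 37.5%, the guest checkout 3/10 = 30.0% → Flow A
Display: Flow A 64/111 = 57.7%, the guest checkout 32/62 = 51.6% → Flow A
Overall: Flow A 119/248 = 48.0%, the guest checkout 165/264 = 62.5% → the guest checkout
Flow A wins each traffic group but the guest checkout wins overall — the comparison reverses. Flow A's sessions skew toward search, which has a lower base rate.

Yes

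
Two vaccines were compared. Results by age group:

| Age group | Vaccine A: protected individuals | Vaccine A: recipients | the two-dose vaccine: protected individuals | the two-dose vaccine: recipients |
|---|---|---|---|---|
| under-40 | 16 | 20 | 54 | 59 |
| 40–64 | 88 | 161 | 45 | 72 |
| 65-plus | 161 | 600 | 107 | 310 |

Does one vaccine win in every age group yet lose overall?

Under-40: Vaccine A 16/20 = 80.0%, the two-dose vaccine 54/59 = 91.5% → the two-dose vaccine
40–64: Vaccine A 88/161 = 54.7%, the two-dose vaccine 45/72 = 62.5% → the two-dose vaccine
65-plus: Vaccine A 161/600 = 26.8%, the two-dose vaccine 107/310 = 34.5% → the two-dose vaccine
Overall: Vaccine A 265/781 = 33.9%, the two-dose vaccine 206/441 = 46.7% → the two-dose vaccine
The two-dose vaccine wins overall and in every age group — no reversal.

No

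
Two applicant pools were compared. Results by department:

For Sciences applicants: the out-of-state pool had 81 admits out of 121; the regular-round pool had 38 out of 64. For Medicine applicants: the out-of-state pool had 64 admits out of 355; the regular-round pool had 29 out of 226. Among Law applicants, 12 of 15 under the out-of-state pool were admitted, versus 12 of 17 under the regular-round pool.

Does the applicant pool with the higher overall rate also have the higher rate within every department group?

Yes

Sciences: the out-of-state pool 81/121 = 66.9%, the regular-round pool 38/64 = 59.4% → the out-of-state pool
Medicine: the out-of-state pool 64/355 = 18.0%, the regular-round pool 29/226 = 12.8% → the out-of-state pool
Law: the out-of-state pool 12/15 = 80.0%, the regular-round pool 12/17 = 70.6% → the out-of-state pool
Overall: the out-of-state pool 157/491 = 32.0%, the regular-round pool 79/307 = 25.7% → the out-of-state pool
The out-of-state pool wins overall and in every department group — no reversal.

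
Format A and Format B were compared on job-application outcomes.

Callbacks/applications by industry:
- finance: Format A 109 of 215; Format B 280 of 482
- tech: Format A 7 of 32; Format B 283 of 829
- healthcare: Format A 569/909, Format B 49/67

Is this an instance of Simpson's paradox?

Finance: Format A 109/215 = 50.7%, Format B 280/482 = 58.1% → Format B
Tech: Format A 7/32 = 21.9%, Format B 283/829 = 34.1% → Format B
Healthcare: Format A 569/909 = 62.6%, Format B 49/67 = 73.1% → Format B
Overall: Format A 685/1156 = 59.3%, Format B 612/1378 = 44.4% → Format A
Format B wins each industry group but Format A wins overall — the comparison reverses. Format B's applications skew toward tech, which has a lower base rate.

Yes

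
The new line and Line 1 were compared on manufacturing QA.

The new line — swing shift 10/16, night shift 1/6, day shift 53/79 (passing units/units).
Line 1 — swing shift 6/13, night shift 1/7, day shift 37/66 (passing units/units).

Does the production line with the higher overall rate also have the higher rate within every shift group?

Swing shift: the new line 10/16 = 62.5%, Line 1 6/13 = 46.2% → the new line
Night shift: the new line 1/6 = 16.7%, Line 1 1/7 = 14.3% → the new line
Day shift: the new line 53/79 = 67.1%, Line 1 37/66 = 56.1% → the new line
Overall: the new line 64/101 = 63.4%, Line 1 44/86 = 51.2% → the new line
The new line wins overall and in every shift group — no reversal.

Yes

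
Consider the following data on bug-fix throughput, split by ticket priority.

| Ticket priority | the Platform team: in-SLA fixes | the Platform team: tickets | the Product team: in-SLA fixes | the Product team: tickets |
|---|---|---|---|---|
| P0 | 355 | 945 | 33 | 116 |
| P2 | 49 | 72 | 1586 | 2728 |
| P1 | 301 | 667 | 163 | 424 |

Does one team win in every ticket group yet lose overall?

P0: the Platform team 355/945 = 37.6%, the Product team 33/116 = 28.4% → the Platform team
P2: the Platform team 49/72 = 68.1%, the Product team 1586/2728 = 58.1% → the Platform team
P1: the Platform team 301/667 = 45.1%, the Product team 163/424 = 38.4% → the Platform team
Overall: the Platform team 705/1684 = 41.9%, the Product team 1782/3268 = 54.5% → the Product team
The Platform team wins each ticket group but the Product team wins overall — the comparison reverses. The Platform team's tickets skew toward P0, which has a lower base rate.

Yes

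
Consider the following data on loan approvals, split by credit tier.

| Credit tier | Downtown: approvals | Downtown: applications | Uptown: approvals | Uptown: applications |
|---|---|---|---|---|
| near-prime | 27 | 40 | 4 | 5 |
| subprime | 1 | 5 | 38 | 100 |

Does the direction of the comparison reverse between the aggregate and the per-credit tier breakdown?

Yes

Near-prime: Downtown 27/40 = 67.5%, Uptown 4/5 = 80.0% → Uptown
Subprime: Downtown 1/5 = 20.0%, Uptown 38/100 = 38.0% → Uptown
Overall: Downtown 28/45 = 62.2%, Uptown 42/105 = 40.0% → Downtown
Uptown wins each credit group but Downtown wins overall — the comparison reverses. Uptown's applications skew toward subprime, which has a lower base rate.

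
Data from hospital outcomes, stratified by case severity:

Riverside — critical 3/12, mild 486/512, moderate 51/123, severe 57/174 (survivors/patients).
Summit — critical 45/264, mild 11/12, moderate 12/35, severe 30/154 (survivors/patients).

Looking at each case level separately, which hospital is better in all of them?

Riverside

Critical: Riverside 3/12 = 25.0%, Summit 45/264 = 17.0% → Riverside
Mild: Riverside 486/512 = 94.9%, Summit 11/12 = 91.7% → Riverside
Moderate: Riverside 51/123 = 41.5%, Summit 12/35 = 34.3% → Riverside
Severe: Riverside 57/174 = 32.8%, Summit 30/154 = 19.5% → Riverside
Riverside has the higher rate in all 4 groups.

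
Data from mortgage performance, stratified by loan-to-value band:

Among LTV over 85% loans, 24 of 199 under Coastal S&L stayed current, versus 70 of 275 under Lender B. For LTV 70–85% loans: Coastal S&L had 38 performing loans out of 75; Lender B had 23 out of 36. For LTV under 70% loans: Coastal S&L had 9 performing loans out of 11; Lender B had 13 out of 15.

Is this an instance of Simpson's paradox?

LTV over 85%: Coastal S&L 24/199 = 12.1%, Lender B 70/275 = 25.5% → Lender B
LTV 70–85%: Coastal S&L 38/75 = 50.7%, Lender B 23/36 = 63.9% → Lender B
LTV under 70%: Coastal S&L 9/11 = 81.8%, Lender B 13/15 = 86.7% → Lender B
Overall: Coastal S&L 71/285 = 24.9%, Lender B 106/326 = 32.5% → Lender B
Lender B wins overall and in every loan-to-value group — no reversal.

No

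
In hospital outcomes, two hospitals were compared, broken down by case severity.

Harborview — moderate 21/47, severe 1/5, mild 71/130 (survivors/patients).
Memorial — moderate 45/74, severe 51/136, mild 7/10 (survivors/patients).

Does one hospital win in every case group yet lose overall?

Yes

Moderate: Harborview 21/47 = 44.7%, Memorial 45/74 = 60.8% → Memorial
Severe: Harborview 1/5 = 20.0%, Memorial 51/136 = 37.5% → Memorial
Mild: Harborview 71/130 = 54.6%, Memorial 7/10 = 70.0% → Memorial
Overall: Harborview 93/182 = 51.1%, Memorial 103/220 = 46.8% → Harborview
Memorial wins each case group but Harborview wins overall — the comparison reverses. Memorial's patients skew toward severe, which has a lower base rate.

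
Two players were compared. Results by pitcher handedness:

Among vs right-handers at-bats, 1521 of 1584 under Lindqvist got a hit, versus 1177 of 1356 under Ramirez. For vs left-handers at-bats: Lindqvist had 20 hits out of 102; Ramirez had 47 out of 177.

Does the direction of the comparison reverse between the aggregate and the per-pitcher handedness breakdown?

Vs right-handers: Lindqvist 1521/1584 = 96.0%, Ramirez 1177/1356 = 86.8% → Lindqvist
Vs left-handers: Lindqvist 20/102 = 19.6%, Ramirez 47/177 = 26.6% → Ramirez
Overall: Lindqvist 1541/1686 = 91.4%, Ramirez 1224/1533 = 79.8% → Lindqvist
Neither sweeps: Lindqvist wins 1 of 2 groups, Ramirez wins 1. Lindqvist wins overall but not every group — no Simpson reversal.

No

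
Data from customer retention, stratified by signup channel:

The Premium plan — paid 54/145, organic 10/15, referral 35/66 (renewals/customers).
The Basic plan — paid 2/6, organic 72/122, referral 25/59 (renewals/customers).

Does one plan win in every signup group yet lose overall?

Paid: the Premium plan 54/145 = 37.2%, the Basic plan 2/6 = 33.3% → the Premium plan
Organic: the Premium plan 10/15 = 66.7%, the Basic plan 72/122 = 59.0% → the Premium plan
Referral: the Premium plan 35/66 = 53.0%, the Basic plan 25/59 = 42.4% → the Premium plan
Overall: the Premium plan 99/226 = 43.8%, the Basic plan 99/187 = 52.9% → the Basic plan
The Premium plan wins each signup group but the Basic plan wins overall — the comparison reverses. The Premium plan's customers skew toward paid, which has a lower base rate.

Yes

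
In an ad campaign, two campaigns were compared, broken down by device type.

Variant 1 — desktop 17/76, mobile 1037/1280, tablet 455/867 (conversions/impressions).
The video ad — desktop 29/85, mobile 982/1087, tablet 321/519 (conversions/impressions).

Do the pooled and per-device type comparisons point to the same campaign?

Desktop: Variant 1 17/76 = 22.4%, the video ad 29/85 = 34.1% → the video ad
Mobile: Variant 1 1037/1280 = 81.0%, the video ad 982/1087 = 90.3% → the video ad
Tablet: Variant 1 455/867 = 52.5%, the video ad 321/519 = 61.8% → the video ad
Overall: Variant 1 1509/2223 = 67.9%, the video ad 1332/1691 = 78.8% → the video ad
The video ad wins overall and in every device group — no reversal.

Yes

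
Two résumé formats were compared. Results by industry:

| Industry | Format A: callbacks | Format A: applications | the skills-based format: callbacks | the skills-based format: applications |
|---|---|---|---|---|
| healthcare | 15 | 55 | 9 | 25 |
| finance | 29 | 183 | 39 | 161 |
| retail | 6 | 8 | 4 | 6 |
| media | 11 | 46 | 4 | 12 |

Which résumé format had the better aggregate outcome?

the skills-based format

Healthcare: Format A 15/55 = 27.3%, the skills-based format 9/25 = 36.0% → the skills-based format
Finance: Format A 29/183 = 15.8%, the skills-based format 39/161 = 24.2% → the skills-based format
Retail: Format A 6/8 = 75.0%, the skills-based format 4/6 = 66.7% → Format A
Media: Format A 11/46 = 23.9%, the skills-based format 4/12 = 33.3% → the skills-based format
Overall: Format A 61/292 = 20.9%, the skills-based format 56/204 = 27.5% → the skills-based format
(Neither sweeps every industry group, but the skills-based format has the higher pooled rate.)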